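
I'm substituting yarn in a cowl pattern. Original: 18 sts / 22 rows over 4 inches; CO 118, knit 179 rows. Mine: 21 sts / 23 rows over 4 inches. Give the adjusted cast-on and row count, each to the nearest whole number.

Cast on 138 stitches; work 187 rows.

Stitches: 118 × 21/18 = 137.67 → 138.
Rows: 179 × 23/22 = 187.14 → 187.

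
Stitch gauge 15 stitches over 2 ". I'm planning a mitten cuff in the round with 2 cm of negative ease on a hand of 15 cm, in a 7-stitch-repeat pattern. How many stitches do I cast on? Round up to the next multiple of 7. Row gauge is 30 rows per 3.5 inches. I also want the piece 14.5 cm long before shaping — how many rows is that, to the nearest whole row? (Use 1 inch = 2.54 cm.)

Finished = 15 − 2 = 13 cm.
13 cm × 1/2.54 = 5.12 inches.
15/2 = 7.5 sts per in; 5.12 × 7.5 = 38.39 sts.
Next multiple of 7 → 42.
14.5 cm = 5.71 inches; × 8.571 = 48.93 → 49 rows.

Cast on 42 stitches; work 49 rows.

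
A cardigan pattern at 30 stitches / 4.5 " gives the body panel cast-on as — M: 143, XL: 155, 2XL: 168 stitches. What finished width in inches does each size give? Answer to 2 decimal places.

30/4.5 = 6.667 sts per in.
M: 143 / 6.667 = 21.450 → 21.45 in.
XL: 155 / 6.667 = 23.250 → 23.25 in.
2XL: 168 / 6.667 = 25.200 → 25.20 in.

M 21.45 inches; XL 23.25 inches; 2XL 25.20 inches.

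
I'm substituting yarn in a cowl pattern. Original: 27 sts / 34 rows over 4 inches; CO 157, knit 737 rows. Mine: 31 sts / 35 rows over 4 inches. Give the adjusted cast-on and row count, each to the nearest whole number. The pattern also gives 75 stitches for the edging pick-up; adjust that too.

Cast on 180 stitches; work 759 rows; edging pick-up 86 stitches.

Stitches: 157 × 31/27 = 180.26 → 180.
Rows: 737 × 35/34 = 758.68 → 759.
edging pick-up: 75 × 31/27 = 86.11 → 86.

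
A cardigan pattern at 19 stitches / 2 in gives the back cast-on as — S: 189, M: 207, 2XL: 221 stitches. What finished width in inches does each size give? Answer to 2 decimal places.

19/2 = 9.5 sts per in.
S: 189 / 9.5 = 19.895 → 19.89 in.
M: 207 / 9.5 = 21.789 → 21.79 in.
2XL: 221 / 9.5 = 23.263 → 23.26 in.

S 19.89 inches; M 21.79 inches; 2XL 23.26 inches.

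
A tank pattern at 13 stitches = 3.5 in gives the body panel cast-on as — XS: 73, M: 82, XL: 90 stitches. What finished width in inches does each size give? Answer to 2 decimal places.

XS 19.65 inches; M 22.08 inches; XL 24.23 inches.

13/3.5 = 3.714 sts per in.
XS: 73 / 3.714 = 19.654 → 19.65 in.
M: 82 / 3.714 = 22.077 → 22.08 in.
XL: 90 / 3.714 = 24.231 → 24.23 in.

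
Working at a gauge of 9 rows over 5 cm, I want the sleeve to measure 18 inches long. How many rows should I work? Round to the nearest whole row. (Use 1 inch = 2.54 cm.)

18 in = 45.72 cm.
9 rows / 5 cm = 1.8 rows per cm.
45.72 × 1.8 = 82.30 rows.
Round to nearest → 82.

82 rows.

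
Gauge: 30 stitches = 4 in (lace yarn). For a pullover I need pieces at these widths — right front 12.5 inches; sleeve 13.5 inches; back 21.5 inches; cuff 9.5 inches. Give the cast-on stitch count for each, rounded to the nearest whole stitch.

right front 94; sleeve 101; back 161; cuff 71.

Rate = 30/4 = 7.5 sts per in.
right front: 12.5 × 7.5 = 93.75 → 94.
sleeve: 13.5 × 7.5 = 101.25 → 101.
back: 21.5 × 7.5 = 161.25 → 161.
cuff: 9.5 × 7.5 = 71.25 → 71.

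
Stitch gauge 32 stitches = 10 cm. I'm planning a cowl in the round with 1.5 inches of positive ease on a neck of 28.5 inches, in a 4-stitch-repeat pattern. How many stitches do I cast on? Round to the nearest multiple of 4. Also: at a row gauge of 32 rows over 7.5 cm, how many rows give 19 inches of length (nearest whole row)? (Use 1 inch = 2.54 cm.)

Finished = 28.5 + 1.5 = 30 inches.
30 inches × 2.54 = 76.20 cm.
32/10 = 3.2 sts per cm; 76.20 × 3.2 = 243.84 sts.
Nearest multiple of 4 → 244.
19 inches = 48.26 cm; × 4.267 = 205.91 → 206 rows.

Cast on 244 stitches; work 206 rows.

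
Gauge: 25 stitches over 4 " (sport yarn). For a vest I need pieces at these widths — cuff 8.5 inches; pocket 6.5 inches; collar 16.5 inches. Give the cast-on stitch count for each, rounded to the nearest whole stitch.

Rate = 25/4 = 6.25 sts per in.
cuff: 8.5 × 6.25 = 53.12 → 53.
pocket: 6.5 × 6.25 = 40.62 → 41.
collar: 16.5 × 6.25 = 103.12 → 103.

cuff 53; pocket 41; collar 103.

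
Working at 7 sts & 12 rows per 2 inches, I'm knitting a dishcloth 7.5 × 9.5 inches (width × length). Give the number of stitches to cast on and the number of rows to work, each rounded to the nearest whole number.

Cast on 26 stitches and work 57 rows.

Stitch gauge = 7/2 = 3.5 sts/in; 7.5 × 3.5 = 26.25 → 26 sts.
Row gauge = 12/2 = 6 rows/in; 9.5 × 6 = 57.00 → 57 rows.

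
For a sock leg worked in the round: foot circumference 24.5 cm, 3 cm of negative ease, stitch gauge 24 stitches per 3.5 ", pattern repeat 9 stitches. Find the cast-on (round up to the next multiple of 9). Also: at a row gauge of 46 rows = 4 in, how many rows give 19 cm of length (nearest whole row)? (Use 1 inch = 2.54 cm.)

Finished = 24.5 − 3 = 21.5 cm.
21.5 cm × 1/2.54 = 8.46 inches.
24/3.5 = 6.857 sts per in; 8.46 × 6.857 = 58.04 sts.
Next multiple of 9 → 63.
19 cm = 7.48 inches; × 11.5 = 86.02 → 86 rows.

Cast on 63 stitches; work 86 rows.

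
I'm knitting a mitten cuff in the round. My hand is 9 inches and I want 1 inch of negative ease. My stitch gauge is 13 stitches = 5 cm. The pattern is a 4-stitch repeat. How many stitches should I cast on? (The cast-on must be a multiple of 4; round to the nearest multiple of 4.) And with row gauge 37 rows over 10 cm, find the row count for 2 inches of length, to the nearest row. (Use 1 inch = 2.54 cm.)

Finished = 9 − 1 = 8 inches.
8 inches × 2.54 = 20.32 cm.
13/5 = 2.6 sts per cm; 20.32 × 2.6 = 52.83 sts.
Nearest multiple of 4 → 52.
2 inches = 5.08 cm; × 3.7 = 18.80 → 19 rows.

Cast on 52 stitches; work 19 rows.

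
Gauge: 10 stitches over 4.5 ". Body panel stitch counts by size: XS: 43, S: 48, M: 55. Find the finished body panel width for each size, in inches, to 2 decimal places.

10/4.5 = 2.222 sts per in.
XS: 43 / 2.222 = 19.350 → 19.35 in.
S: 48 / 2.222 = 21.600 → 21.60 in.
M: 55 / 2.222 = 24.750 → 24.75 in.

XS 19.35 inches; S 21.60 inches; M 24.75 inches.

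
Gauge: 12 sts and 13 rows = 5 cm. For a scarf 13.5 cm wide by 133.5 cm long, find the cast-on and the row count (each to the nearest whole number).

Cast on 32 stitches and work 347 rows.

Stitch gauge = 12/5 = 2.4 sts/cm; 13.5 × 2.4 = 32.40 → 32 sts.
Row gauge = 13/5 = 2.6 rows/cm; 133.5 × 2.6 = 347.10 → 347 rows.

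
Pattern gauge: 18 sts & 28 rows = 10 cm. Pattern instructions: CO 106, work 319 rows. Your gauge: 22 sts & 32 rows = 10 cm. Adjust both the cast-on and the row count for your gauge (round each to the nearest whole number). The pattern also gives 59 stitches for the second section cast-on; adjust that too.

Cast on 130 stitches; work 365 rows; second section cast-on 72 stitches.

Stitches: 106 × 22/18 = 129.56 → 130.
Rows: 319 × 32/28 = 364.57 → 365.
second section cast-on: 59 × 22/18 = 72.11 → 72.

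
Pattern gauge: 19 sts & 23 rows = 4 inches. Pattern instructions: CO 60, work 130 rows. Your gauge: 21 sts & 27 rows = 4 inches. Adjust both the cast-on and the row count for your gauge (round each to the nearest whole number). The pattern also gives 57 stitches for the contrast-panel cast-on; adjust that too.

Cast on 66 stitches; work 153 rows; contrast-panel cast-on 63 stitches.

Stitches: 60 × 21/19 = 66.32 → 66.
Rows: 130 × 27/23 = 152.61 → 153.
contrast-panel cast-on: 57 × 21/19 = 63.00 → 63.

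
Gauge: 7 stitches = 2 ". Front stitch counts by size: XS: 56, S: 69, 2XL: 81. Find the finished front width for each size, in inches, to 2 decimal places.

XS 16.00 inches; S 19.71 inches; 2XL 23.14 inches.

7/2 = 3.5 sts per in.
XS: 56 / 3.5 = 16.000 → 16.00 in.
S: 69 / 3.5 = 19.714 → 19.71 in.
2XL: 81 / 3.5 = 23.143 → 23.14 in.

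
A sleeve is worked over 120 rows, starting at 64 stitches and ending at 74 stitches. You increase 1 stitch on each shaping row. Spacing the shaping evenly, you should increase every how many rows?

Stitches to add: |74 − 64| = 10.
Shaping rows needed: 10 / 1 = 10.
120 rows / 10 = every 12 rows.

Increase every 12th row.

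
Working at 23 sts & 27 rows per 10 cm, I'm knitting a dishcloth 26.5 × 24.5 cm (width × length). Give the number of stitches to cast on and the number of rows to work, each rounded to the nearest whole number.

Cast on 61 stitches and work 66 rows.

Stitch gauge = 23/10 = 2.3 sts/cm; 26.5 × 2.3 = 60.95 → 61 sts.
Row gauge = 27/10 = 2.7 rows/cm; 24.5 × 2.7 = 66.15 → 66 rows.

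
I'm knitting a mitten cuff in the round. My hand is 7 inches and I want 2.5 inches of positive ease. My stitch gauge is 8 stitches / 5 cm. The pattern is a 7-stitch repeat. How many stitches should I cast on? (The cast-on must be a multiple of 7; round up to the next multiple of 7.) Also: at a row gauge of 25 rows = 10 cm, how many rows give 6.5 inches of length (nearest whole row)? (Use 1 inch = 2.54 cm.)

Finished = 7 + 2.5 = 9.5 inches.
9.5 inches × 2.54 = 24.13 cm.
8/5 = 1.6 sts per cm; 24.13 × 1.6 = 38.61 sts.
Next multiple of 7 → 42.
6.5 inches = 16.51 cm; × 2.5 = 41.27 → 41 rows.

Cast on 42 stitches; work 41 rows.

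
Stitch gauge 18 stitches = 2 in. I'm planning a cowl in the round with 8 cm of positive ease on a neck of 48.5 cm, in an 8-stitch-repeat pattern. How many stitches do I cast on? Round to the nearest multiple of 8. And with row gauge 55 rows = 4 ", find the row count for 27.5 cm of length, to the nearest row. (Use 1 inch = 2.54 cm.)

Cast on 200 stitches; work 149 rows.

Finished = 48.5 + 8 = 56.5 cm.
56.5 cm × 1/2.54 = 22.24 inches.
18/2 = 9 sts per in; 22.24 × 9 = 200.20 sts.
Nearest multiple of 8 → 200.
27.5 cm = 10.83 inches; × 13.75 = 148.87 → 149 rows.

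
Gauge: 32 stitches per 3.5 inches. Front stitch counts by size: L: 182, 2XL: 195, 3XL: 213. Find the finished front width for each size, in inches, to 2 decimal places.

L 19.91 inches; 2XL 21.33 inches; 3XL 23.30 inches.

32/3.5 = 9.143 sts per in.
L: 182 / 9.143 = 19.906 → 19.91 in.
2XL: 195 / 9.143 = 21.328 → 21.33 in.
3XL: 213 / 9.143 = 23.297 → 23.30 in.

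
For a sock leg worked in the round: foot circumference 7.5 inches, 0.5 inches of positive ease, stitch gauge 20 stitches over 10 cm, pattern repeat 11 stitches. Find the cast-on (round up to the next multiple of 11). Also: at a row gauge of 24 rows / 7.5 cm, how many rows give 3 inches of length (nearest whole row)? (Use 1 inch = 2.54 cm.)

Cast on 44 stitches; work 24 rows.

Finished = 7.5 + 0.5 = 8 inches.
8 inches × 2.54 = 20.32 cm.
20/10 = 2 sts per cm; 20.32 × 2 = 40.64 sts.
Next multiple of 11 → 44.
3 inches = 7.62 cm; × 3.2 = 24.38 → 24 rows.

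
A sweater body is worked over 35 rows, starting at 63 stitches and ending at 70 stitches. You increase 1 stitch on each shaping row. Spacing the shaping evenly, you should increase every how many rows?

Increase every 5th row.

Stitches to add: |70 − 63| = 7.
Shaping rows needed: 7 / 1 = 7.
35 rows / 7 = every 5 rows.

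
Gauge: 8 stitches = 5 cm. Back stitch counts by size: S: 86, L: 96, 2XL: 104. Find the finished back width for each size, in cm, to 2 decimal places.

8/5 = 1.6 sts per cm.
S: 86 / 1.6 = 53.750 → 53.75 cm.
L: 96 / 1.6 = 60.000 → 60.00 cm.
2XL: 104 / 1.6 = 65.000 → 65.00 cm.

S 53.75 cm; L 60.00 cm; 2XL 65.00 cm.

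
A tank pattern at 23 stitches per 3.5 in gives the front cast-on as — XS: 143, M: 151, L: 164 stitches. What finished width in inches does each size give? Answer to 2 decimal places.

23/3.5 = 6.571 sts per in.
XS: 143 / 6.571 = 21.761 → 21.76 in.
M: 151 / 6.571 = 22.978 → 22.98 in.
L: 164 / 6.571 = 24.957 → 24.96 in.

XS 21.76 inches; M 22.98 inches; L 24.96 inches.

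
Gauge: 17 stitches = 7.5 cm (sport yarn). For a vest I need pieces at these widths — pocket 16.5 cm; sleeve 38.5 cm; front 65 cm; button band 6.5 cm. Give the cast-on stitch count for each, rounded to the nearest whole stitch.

Rate = 17/7.5 = 2.267 sts per cm.
pocket: 16.5 × 2.267 = 37.40 → 37.
sleeve: 38.5 × 2.267 = 87.27 → 87.
front: 65 × 2.267 = 147.33 → 147.
button band: 6.5 × 2.267 = 14.73 → 15.

pocket 37; sleeve 87; front 147; button band 15.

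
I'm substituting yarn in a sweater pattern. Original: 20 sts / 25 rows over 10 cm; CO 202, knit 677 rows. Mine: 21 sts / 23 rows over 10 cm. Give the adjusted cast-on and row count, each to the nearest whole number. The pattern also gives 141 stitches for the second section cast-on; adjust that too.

Cast on 212 stitches; work 623 rows; second section cast-on 148 stitches.

Stitches: 202 × 21/20 = 212.10 → 212.
Rows: 677 × 23/25 = 622.84 → 623.
second section cast-on: 141 × 21/20 = 148.05 → 148.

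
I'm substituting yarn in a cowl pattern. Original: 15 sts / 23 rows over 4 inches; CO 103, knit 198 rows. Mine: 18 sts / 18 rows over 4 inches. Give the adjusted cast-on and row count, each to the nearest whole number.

Stitches: 103 × 18/15 = 123.60 → 124.
Rows: 198 × 18/23 = 154.96 → 155.

Cast on 124 stitches; work 155 rows.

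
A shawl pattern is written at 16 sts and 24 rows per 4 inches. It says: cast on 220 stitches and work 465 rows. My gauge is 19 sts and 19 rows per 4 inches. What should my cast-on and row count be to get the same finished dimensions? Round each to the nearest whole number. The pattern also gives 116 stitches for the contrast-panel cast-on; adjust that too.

Stitches: 220 × 19/16 = 261.25 → 261.
Rows: 465 × 19/24 = 368.12 → 368.
contrast-panel cast-on: 116 × 19/16 = 137.75 → 138.

Cast on 261 stitches; work 368 rows; contrast-panel cast-on 138 stitches.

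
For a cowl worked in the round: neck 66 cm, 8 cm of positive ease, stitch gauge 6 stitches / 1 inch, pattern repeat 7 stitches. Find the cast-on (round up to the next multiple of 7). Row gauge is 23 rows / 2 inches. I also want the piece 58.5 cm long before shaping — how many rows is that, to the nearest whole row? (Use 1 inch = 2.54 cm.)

Finished = 66 + 8 = 74 cm.
74 cm × 1/2.54 = 29.13 inches.
6/1 = 6 sts per in; 29.13 × 6 = 174.80 sts.
Next multiple of 7 → 175.
58.5 cm = 23.03 inches; × 11.5 = 264.86 → 265 rows.

Cast on 175 stitches; work 265 rows.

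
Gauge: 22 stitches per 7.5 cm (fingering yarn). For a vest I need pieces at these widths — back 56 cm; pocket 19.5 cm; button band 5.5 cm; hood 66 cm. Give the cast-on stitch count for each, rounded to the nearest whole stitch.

Rate = 22/7.5 = 2.933 sts per cm.
back: 56 × 2.933 = 164.27 → 164.
pocket: 19.5 × 2.933 = 57.20 → 57.
button band: 5.5 × 2.933 = 16.13 → 16.
hood: 66 × 2.933 = 193.60 → 194.

back 164; pocket 57; button band 16; hood 194.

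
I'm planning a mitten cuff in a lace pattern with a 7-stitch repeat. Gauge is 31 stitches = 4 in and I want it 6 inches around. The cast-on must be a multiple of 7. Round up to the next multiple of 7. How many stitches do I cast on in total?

Cast on 49 stitches.

31 / 4 = 7.75 sts per inch.
6 × 7.75 = 46.50 sts.
Next multiple of 7: 49.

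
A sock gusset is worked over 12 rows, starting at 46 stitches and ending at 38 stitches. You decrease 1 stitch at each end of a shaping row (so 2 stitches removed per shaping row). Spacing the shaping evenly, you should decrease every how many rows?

Decrease every 3rd row.

Stitches to remove: |38 − 46| = 8.
Shaping rows needed: 8 / 2 = 4.
12 rows / 4 = every 3 rows.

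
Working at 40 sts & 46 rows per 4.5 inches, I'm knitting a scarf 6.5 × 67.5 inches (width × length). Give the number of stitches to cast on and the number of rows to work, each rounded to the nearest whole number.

Stitch gauge = 40/4.5 = 8.889 sts/in; 6.5 × 8.889 = 57.78 → 58 sts.
Row gauge = 46/4.5 = 10.222 rows/in; 67.5 × 10.222 = 690.00 → 690 rows.

Cast on 58 stitches and work 690 rows.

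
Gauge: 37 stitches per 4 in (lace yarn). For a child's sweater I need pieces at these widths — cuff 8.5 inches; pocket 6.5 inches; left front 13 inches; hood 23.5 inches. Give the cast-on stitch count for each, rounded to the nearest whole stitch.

cuff 79; pocket 60; left front 120; hood 217.

Rate = 37/4 = 9.25 sts per in.
cuff: 8.5 × 9.25 = 78.62 → 79.
pocket: 6.5 × 9.25 = 60.12 → 60.
left front: 13 × 9.25 = 120.25 → 120.
hood: 23.5 × 9.25 = 217.38 → 217.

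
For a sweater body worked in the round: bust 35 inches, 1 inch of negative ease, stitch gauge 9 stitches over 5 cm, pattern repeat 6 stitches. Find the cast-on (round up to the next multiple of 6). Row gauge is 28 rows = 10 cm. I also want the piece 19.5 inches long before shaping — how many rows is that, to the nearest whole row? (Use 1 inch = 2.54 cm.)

Finished = 35 − 1 = 34 inches.
34 inches × 2.54 = 86.36 cm.
9/5 = 1.8 sts per cm; 86.36 × 1.8 = 155.45 sts.
Next multiple of 6 → 156.
19.5 inches = 49.53 cm; × 2.8 = 138.68 → 139 rows.

Cast on 156 stitches; work 139 rows.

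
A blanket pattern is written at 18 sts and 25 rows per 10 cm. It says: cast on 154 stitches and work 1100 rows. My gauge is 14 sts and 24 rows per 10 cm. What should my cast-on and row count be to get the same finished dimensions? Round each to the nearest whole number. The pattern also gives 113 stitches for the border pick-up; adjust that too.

Cast on 120 stitches; work 1056 rows; border pick-up 88 stitches.

Stitches: 154 × 14/18 = 119.78 → 120.
Rows: 1100 × 24/25 = 1056.00 → 1056.
border pick-up: 113 × 14/18 = 87.89 → 88.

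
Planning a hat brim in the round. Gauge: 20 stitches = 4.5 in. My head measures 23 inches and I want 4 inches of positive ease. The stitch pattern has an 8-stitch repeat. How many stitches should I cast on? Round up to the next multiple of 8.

CO 120 sts.

Finished = 23 + 4 = 27 inches.
20 / 4.5 = 4.444 sts/in.
27 × 4.444 = 120.00 sts.
Next multiple of 8: 120.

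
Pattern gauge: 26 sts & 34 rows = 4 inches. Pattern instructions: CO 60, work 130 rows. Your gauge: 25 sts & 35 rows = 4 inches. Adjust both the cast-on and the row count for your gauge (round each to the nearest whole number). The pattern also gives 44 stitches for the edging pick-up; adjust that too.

Stitches: 60 × 25/26 = 57.69 → 58.
Rows: 130 × 35/34 = 133.82 → 134.
edging pick-up: 44 × 25/26 = 42.31 → 42.

Cast on 58 stitches; work 134 rows; edging pick-up 42 stitches.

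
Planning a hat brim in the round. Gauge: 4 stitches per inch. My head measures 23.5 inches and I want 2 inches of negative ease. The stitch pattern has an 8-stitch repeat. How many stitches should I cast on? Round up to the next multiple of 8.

Cast on 88 stitches.

Finished = 23.5 − 2 = 21.5 inches.
4 / 1 = 4 sts/in.
21.5 × 4 = 86.00 sts.
Next multiple of 8: 88.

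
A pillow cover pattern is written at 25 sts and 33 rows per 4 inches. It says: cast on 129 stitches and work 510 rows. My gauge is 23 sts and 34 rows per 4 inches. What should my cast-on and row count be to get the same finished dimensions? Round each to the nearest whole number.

Stitches: 129 × 23/25 = 118.68 → 119.
Rows: 510 × 34/33 = 525.45 → 525.

Cast on 119 stitches; work 525 rows.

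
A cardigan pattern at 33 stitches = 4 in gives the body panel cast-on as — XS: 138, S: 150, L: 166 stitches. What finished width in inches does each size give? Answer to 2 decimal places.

33/4 = 8.25 sts per in.
XS: 138 / 8.25 = 16.727 → 16.73 in.
S: 150 / 8.25 = 18.182 → 18.18 in.
L: 166 / 8.25 = 20.121 → 20.12 in.

XS 16.73 inches; S 18.18 inches; L 20.12 inches.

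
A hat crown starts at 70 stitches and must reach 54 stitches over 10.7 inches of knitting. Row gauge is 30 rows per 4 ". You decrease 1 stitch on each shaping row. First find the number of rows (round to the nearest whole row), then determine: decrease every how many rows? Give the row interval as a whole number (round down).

Rows = 10.7 × 7.5 = 80.2 → 80 rows.
Stitches to remove: 16 → 16 shaping rows (at 1 st each).
80 / 16 = 5.00 → every 5 rows.

Decrease every 5th row.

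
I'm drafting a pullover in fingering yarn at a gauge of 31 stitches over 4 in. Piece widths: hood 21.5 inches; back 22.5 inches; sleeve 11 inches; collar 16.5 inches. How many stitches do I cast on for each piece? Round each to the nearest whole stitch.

hood 167; back 174; sleeve 85; collar 128.

Rate = 31/4 = 7.75 sts per in.
hood: 21.5 × 7.75 = 166.62 → 167.
back: 22.5 × 7.75 = 174.38 → 174.
sleeve: 11 × 7.75 = 85.25 → 85.
collar: 16.5 × 7.75 = 127.88 → 128.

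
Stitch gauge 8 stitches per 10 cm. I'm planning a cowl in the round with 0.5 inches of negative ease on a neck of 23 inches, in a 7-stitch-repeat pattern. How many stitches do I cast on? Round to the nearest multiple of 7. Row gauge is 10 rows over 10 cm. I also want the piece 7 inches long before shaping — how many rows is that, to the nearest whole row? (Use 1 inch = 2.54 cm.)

Finished = 23 − 0.5 = 22.5 inches.
22.5 inches × 2.54 = 57.15 cm.
8/10 = 0.8 sts per cm; 57.15 × 0.8 = 45.72 sts.
Nearest multiple of 7 → 49.
7 inches = 17.78 cm; × 1 = 17.78 → 18 rows.

Cast on 49 stitches; work 18 rows.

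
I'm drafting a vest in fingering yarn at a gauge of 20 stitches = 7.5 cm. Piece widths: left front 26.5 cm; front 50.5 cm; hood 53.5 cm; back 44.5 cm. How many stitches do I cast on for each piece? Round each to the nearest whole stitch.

Rate = 20/7.5 = 2.667 sts per cm.
left front: 26.5 × 2.667 = 70.67 → 71.
front: 50.5 × 2.667 = 134.67 → 135.
hood: 53.5 × 2.667 = 142.67 → 143.
back: 44.5 × 2.667 = 118.67 → 119.

left front 71; front 135; hood 143; back 119.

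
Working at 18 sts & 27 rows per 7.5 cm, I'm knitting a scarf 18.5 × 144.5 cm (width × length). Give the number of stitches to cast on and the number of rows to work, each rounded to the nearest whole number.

Cast on 44 stitches and work 520 rows.

Stitch gauge = 18/7.5 = 2.4 sts/cm; 18.5 × 2.4 = 44.40 → 44 sts.
Row gauge = 27/7.5 = 3.6 rows/cm; 144.5 × 3.6 = 520.20 → 520 rows.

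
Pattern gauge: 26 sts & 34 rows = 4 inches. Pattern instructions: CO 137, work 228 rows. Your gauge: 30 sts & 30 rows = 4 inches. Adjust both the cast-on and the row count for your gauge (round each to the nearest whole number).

Cast on 158 stitches; work 201 rows.

Stitches: 137 × 30/26 = 158.08 → 158.
Rows: 228 × 30/34 = 201.18 → 201.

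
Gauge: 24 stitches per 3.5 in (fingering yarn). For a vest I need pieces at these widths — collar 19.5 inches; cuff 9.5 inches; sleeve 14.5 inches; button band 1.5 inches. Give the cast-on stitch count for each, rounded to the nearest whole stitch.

Rate = 24/3.5 = 6.857 sts per in.
collar: 19.5 × 6.857 = 133.71 → 134.
cuff: 9.5 × 6.857 = 65.14 → 65.
sleeve: 14.5 × 6.857 = 99.43 → 99.
button band: 1.5 × 6.857 = 10.29 → 10.

collar 134; cuff 65; sleeve 99; button band 10.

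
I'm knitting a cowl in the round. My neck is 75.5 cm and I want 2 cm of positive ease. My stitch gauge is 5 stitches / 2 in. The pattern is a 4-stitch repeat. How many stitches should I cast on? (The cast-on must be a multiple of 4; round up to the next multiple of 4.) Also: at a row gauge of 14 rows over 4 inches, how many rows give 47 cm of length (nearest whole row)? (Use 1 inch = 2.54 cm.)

Finished = 75.5 + 2 = 77.5 cm.
77.5 cm × 1/2.54 = 30.51 inches.
5/2 = 2.5 sts per in; 30.51 × 2.5 = 76.28 sts.
Next multiple of 4 → 80.
47 cm = 18.50 inches; × 3.5 = 64.76 → 65 rows.

Cast on 80 stitches; work 65 rows.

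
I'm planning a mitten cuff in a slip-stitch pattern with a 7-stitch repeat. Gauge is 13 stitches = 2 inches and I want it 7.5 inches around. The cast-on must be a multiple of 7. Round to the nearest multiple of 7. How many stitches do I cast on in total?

13 / 2 = 6.5 sts per inch.
7.5 × 6.5 = 48.75 sts.
Nearest multiple of 7: 49.

49 stitches.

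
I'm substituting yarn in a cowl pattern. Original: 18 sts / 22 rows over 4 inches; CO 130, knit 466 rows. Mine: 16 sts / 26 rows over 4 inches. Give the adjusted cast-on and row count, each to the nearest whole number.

Cast on 116 stitches; work 551 rows.

Stitches: 130 × 16/18 = 115.56 → 116.
Rows: 466 × 26/22 = 550.73 → 551.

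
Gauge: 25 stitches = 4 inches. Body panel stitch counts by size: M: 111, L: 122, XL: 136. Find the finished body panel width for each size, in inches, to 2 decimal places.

25/4 = 6.25 sts per in.
M: 111 / 6.25 = 17.760 → 17.76 in.
L: 122 / 6.25 = 19.520 → 19.52 in.
XL: 136 / 6.25 = 21.760 → 21.76 in.

M 17.76 inches; L 19.52 inches; XL 21.76 inches.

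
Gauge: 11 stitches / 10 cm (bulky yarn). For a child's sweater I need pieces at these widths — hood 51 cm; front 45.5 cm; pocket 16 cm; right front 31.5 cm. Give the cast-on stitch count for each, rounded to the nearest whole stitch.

hood 56; front 50; pocket 18; right front 35.

Rate = 11/10 = 1.1 sts per cm.
hood: 51 × 1.1 = 56.10 → 56.
front: 45.5 × 1.1 = 50.05 → 50.
pocket: 16 × 1.1 = 17.60 → 18.
right front: 31.5 × 1.1 = 34.65 → 35.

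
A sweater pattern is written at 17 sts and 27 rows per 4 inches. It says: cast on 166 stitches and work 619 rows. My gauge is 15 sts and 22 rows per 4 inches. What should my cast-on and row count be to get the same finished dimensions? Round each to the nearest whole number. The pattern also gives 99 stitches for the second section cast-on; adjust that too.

Cast on 146 stitches; work 504 rows; second section cast-on 87 stitches.

Stitches: 166 × 15/17 = 146.47 → 146.
Rows: 619 × 22/27 = 504.37 → 504.
second section cast-on: 99 × 15/17 = 87.35 → 87.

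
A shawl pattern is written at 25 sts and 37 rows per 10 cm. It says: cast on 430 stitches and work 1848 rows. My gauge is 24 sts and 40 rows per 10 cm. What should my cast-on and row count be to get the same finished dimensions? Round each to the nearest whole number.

Stitches: 430 × 24/25 = 412.80 → 413.
Rows: 1848 × 40/37 = 1997.84 → 1998.

Cast on 413 stitches; work 1998 rows.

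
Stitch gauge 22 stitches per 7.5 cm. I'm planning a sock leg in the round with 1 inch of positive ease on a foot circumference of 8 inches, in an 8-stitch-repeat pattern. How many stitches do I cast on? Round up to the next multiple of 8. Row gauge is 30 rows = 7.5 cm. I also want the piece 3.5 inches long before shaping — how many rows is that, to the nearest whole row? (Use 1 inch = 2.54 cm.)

Cast on 72 stitches; work 36 rows.

Finished = 8 + 1 = 9 inches.
9 inches × 2.54 = 22.86 cm.
22/7.5 = 2.933 sts per cm; 22.86 × 2.933 = 67.06 sts.
Next multiple of 8 → 72.
3.5 inches = 8.89 cm; × 4 = 35.56 → 36 rows.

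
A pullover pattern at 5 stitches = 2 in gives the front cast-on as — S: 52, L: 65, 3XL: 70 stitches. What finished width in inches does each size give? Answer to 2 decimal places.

S 20.80 inches; L 26.00 inches; 3XL 28.00 inches.

5/2 = 2.5 sts per in.
S: 52 / 2.5 = 20.800 → 20.80 in.
L: 65 / 2.5 = 26.000 → 26.00 in.
3XL: 70 / 2.5 = 28.000 → 28.00 in.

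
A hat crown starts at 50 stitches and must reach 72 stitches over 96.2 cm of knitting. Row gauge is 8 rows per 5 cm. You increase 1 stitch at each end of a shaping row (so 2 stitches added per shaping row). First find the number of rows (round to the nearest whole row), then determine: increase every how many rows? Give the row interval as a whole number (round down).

Increase every 14th row.

Rows = 96.2 × 1.6 = 153.9 → 154 rows.
Stitches to add: 22 → 11 shaping rows (at 2 st each).
154 / 11 = 14.00 → every 14 rows.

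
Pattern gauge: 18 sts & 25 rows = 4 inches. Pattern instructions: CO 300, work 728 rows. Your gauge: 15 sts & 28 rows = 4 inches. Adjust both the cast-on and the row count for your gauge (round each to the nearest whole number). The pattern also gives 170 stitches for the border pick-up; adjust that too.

Cast on 250 stitches; work 815 rows; border pick-up 142 stitches.

Stitches: 300 × 15/18 = 250.00 → 250.
Rows: 728 × 28/25 = 815.36 → 815.
border pick-up: 170 × 15/18 = 141.67 → 142.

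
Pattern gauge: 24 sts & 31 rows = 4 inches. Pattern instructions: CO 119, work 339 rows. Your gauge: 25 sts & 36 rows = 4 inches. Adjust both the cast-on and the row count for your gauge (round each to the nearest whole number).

Stitches: 119 × 25/24 = 123.96 → 124.
Rows: 339 × 36/31 = 393.68 → 394.

Cast on 124 stitches; work 394 rows.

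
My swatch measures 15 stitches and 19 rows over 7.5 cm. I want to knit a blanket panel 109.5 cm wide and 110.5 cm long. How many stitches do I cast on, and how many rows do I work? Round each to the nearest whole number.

Cast on 219 stitches and work 280 rows.

Stitch gauge = 15/7.5 = 2 sts/cm; 109.5 × 2 = 219.00 → 219 sts.
Row gauge = 19/7.5 = 2.533 rows/cm; 110.5 × 2.533 = 279.93 → 280 rows.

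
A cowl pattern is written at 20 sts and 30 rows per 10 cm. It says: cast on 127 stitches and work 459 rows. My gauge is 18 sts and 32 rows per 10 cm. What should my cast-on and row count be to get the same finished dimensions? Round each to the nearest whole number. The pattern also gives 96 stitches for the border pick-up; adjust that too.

Stitches: 127 × 18/20 = 114.30 → 114.
Rows: 459 × 32/30 = 489.60 → 490.
border pick-up: 96 × 18/20 = 86.40 → 86.

Cast on 114 stitches; work 490 rows; border pick-up 86 stitches.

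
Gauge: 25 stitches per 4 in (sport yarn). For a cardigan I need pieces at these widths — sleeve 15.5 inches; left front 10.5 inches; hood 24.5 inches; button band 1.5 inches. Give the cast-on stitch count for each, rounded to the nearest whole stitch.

Rate = 25/4 = 6.25 sts per in.
sleeve: 15.5 × 6.25 = 96.88 → 97.
left front: 10.5 × 6.25 = 65.62 → 66.
hood: 24.5 × 6.25 = 153.12 → 153.
button band: 1.5 × 6.25 = 9.38 → 9.

sleeve 97; left front 66; hood 153; button band 9.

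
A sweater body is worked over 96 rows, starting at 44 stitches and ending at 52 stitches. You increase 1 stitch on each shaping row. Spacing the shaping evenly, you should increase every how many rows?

Stitches to add: |52 − 44| = 8.
Shaping rows needed: 8 / 1 = 8.
96 rows / 8 = every 12 rows.

Increase every 12th row.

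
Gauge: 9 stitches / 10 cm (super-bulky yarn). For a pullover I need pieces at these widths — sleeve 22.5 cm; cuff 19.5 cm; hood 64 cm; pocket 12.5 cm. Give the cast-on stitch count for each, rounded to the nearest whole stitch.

Rate = 9/10 = 0.9 sts per cm.
sleeve: 22.5 × 0.9 = 20.25 → 20.
cuff: 19.5 × 0.9 = 17.55 → 18.
hood: 64 × 0.9 = 57.60 → 58.
pocket: 12.5 × 0.9 = 11.25 → 11.

sleeve 20; cuff 18; hood 58; pocket 11.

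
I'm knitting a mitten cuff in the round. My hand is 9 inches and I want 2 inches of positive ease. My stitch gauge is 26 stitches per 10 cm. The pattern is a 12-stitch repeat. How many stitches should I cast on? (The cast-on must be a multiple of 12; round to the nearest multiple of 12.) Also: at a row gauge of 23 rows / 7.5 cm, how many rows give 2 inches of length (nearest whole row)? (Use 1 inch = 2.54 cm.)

Finished = 9 + 2 = 11 inches.
11 inches × 2.54 = 27.94 cm.
26/10 = 2.6 sts per cm; 27.94 × 2.6 = 72.64 sts.
Nearest multiple of 12 → 72.
2 inches = 5.08 cm; × 3.067 = 15.58 → 16 rows.

Cast on 72 stitches; work 16 rows.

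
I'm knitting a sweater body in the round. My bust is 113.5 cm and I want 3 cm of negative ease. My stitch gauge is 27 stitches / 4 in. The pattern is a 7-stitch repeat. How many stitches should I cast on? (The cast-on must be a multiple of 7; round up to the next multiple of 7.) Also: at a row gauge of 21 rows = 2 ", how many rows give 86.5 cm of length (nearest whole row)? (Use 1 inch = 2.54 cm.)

Finished = 113.5 − 3 = 110.5 cm.
110.5 cm × 1/2.54 = 43.50 inches.
27/4 = 6.75 sts per in; 43.50 × 6.75 = 293.65 sts.
Next multiple of 7 → 294.
86.5 cm = 34.06 inches; × 10.5 = 357.58 → 358 rows.

Cast on 294 stitches; work 358 rows.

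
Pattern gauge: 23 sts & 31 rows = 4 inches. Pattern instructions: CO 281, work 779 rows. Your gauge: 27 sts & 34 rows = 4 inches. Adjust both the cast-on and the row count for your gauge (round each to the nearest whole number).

Cast on 330 stitches; work 854 rows.

Stitches: 281 × 27/23 = 329.87 → 330.
Rows: 779 × 34/31 = 854.39 → 854.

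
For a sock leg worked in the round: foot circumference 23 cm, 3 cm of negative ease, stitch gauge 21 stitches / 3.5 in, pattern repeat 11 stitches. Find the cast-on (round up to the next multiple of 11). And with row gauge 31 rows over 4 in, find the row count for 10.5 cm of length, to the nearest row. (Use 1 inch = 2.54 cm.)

Cast on 55 stitches; work 32 rows.

Finished = 23 − 3 = 20 cm.
20 cm × 1/2.54 = 7.87 inches.
21/3.5 = 6 sts per in; 7.87 × 6 = 47.24 sts.
Next multiple of 11 → 55.
10.5 cm = 4.13 inches; × 7.75 = 32.04 → 32 rows.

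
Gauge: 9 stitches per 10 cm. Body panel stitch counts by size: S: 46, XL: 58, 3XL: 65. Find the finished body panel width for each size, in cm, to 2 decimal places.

9/10 = 0.9 sts per cm.
S: 46 / 0.9 = 51.111 → 51.11 cm.
XL: 58 / 0.9 = 64.444 → 64.44 cm.
3XL: 65 / 0.9 = 72.222 → 72.22 cm.

S 51.11 cm; XL 64.44 cm; 3XL 72.22 cm.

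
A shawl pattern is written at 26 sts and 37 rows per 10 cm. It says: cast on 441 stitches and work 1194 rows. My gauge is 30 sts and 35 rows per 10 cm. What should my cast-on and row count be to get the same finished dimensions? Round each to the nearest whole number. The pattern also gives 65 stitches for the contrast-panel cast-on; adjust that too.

Cast on 509 stitches; work 1129 rows; contrast-panel cast-on 75 stitches.

Stitches: 441 × 30/26 = 508.85 → 509.
Rows: 1194 × 35/37 = 1129.46 → 1129.
contrast-panel cast-on: 65 × 30/26 = 75.00 → 75.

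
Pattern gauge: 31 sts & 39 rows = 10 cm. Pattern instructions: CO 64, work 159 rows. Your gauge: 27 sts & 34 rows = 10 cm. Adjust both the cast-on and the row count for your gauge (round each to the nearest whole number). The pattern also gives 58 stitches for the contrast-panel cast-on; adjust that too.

Stitches: 64 × 27/31 = 55.74 → 56.
Rows: 159 × 34/39 = 138.62 → 139.
contrast-panel cast-on: 58 × 27/31 = 50.52 → 51.

Cast on 56 stitches; work 139 rows; contrast-panel cast-on 51 stitches.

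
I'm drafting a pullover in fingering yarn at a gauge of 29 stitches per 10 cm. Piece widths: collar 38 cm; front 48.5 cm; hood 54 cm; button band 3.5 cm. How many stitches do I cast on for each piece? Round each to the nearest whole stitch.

Rate = 29/10 = 2.9 sts per cm.
collar: 38 × 2.9 = 110.20 → 110.
front: 48.5 × 2.9 = 140.65 → 141.
hood: 54 × 2.9 = 156.60 → 157.
button band: 3.5 × 2.9 = 10.15 → 10.

collar 110; front 141; hood 157; button band 10.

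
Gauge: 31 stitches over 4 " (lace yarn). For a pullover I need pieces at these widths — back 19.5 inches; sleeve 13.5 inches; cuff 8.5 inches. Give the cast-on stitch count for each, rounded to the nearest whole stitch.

back 151; sleeve 105; cuff 66.

Rate = 31/4 = 7.75 sts per in.
back: 19.5 × 7.75 = 151.12 → 151.
sleeve: 13.5 × 7.75 = 104.62 → 105.
cuff: 8.5 × 7.75 = 65.88 → 66.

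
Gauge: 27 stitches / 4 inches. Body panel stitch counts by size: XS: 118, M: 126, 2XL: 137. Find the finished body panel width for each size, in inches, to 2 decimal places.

27/4 = 6.75 sts per in.
XS: 118 / 6.75 = 17.481 → 17.48 in.
M: 126 / 6.75 = 18.667 → 18.67 in.
2XL: 137 / 6.75 = 20.296 → 20.30 in.

XS 17.48 inches; M 18.67 inches; 2XL 20.30 inches.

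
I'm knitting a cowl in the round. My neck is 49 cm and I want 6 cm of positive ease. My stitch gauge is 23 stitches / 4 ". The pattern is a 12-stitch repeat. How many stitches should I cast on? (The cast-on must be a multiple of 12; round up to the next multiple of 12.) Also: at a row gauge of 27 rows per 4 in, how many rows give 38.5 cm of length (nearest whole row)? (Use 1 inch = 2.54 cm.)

Cast on 132 stitches; work 102 rows.

Finished = 49 + 6 = 55 cm.
55 cm × 1/2.54 = 21.65 inches.
23/4 = 5.75 sts per in; 21.65 × 5.75 = 124.51 sts.
Next multiple of 12 → 132.
38.5 cm = 15.16 inches; × 6.75 = 102.31 → 102 rows.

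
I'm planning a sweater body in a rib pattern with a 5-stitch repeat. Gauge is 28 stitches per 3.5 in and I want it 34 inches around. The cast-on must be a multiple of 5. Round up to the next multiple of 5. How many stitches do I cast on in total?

CO 275 sts.

28 / 3.5 = 8 sts per inch.
34 × 8 = 272.00 sts.
Next multiple of 5: 275.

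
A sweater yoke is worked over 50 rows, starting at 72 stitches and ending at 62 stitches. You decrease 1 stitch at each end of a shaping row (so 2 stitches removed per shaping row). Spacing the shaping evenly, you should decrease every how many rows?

Decrease every 10th row.

Stitches to remove: |62 − 72| = 10.
Shaping rows needed: 10 / 2 = 5.
50 rows / 5 = every 10 rows.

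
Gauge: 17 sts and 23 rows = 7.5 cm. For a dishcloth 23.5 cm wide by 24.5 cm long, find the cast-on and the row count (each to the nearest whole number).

Stitch gauge = 17/7.5 = 2.267 sts/cm; 23.5 × 2.267 = 53.27 → 53 sts.
Row gauge = 23/7.5 = 3.067 rows/cm; 24.5 × 3.067 = 75.13 → 75 rows.

Cast on 53 stitches and work 75 rows.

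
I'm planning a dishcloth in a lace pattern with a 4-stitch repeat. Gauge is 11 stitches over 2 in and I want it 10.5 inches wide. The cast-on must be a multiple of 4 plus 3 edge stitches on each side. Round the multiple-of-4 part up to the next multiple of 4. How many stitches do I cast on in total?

CO 58 sts.

11 / 2 = 5.5 sts per inch.
10.5 × 5.5 = 57.75 sts.
Less 6 edge sts → 51.75 for the repeat.
Next multiple of 4: 52.
Add back 6 edge sts → 58.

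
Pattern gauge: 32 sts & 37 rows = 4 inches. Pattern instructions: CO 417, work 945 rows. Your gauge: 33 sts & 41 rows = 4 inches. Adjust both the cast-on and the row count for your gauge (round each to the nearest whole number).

Cast on 430 stitches; work 1047 rows.

Stitches: 417 × 33/32 = 430.03 → 430.
Rows: 945 × 41/37 = 1047.16 → 1047.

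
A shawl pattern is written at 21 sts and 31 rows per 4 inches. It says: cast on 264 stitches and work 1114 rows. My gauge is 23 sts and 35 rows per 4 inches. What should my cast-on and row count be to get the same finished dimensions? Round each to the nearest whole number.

Stitches: 264 × 23/21 = 289.14 → 289.
Rows: 1114 × 35/31 = 1257.74 → 1258.

Cast on 289 stitches; work 1258 rows.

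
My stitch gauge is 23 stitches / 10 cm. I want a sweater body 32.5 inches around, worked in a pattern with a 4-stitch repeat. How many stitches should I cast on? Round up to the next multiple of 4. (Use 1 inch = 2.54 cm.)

32.5 in = 32.5 × 2.54 = 82.55 cm.
23 / 10 = 2.3 sts/cm.
82.55 × 2.3 = 189.87 sts.
→ 192.

Cast on 192 stitches.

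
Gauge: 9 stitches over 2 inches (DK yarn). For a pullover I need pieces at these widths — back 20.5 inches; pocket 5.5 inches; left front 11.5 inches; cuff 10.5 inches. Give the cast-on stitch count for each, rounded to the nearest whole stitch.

back 92; pocket 25; left front 52; cuff 47.

Rate = 9/2 = 4.5 sts per in.
back: 20.5 × 4.5 = 92.25 → 92.
pocket: 5.5 × 4.5 = 24.75 → 25.
left front: 11.5 × 4.5 = 51.75 → 52.
cuff: 10.5 × 4.5 = 47.25 → 47.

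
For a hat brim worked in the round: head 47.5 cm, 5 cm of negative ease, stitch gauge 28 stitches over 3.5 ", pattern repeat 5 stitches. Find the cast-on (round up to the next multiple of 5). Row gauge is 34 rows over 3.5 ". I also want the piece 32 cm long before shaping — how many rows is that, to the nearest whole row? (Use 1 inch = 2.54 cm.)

Finished = 47.5 − 5 = 42.5 cm.
42.5 cm × 1/2.54 = 16.73 inches.
28/3.5 = 8 sts per in; 16.73 × 8 = 133.86 sts.
Next multiple of 5 → 135.
32 cm = 12.60 inches; × 9.714 = 122.38 → 122 rows.

Cast on 135 stitches; work 122 rows.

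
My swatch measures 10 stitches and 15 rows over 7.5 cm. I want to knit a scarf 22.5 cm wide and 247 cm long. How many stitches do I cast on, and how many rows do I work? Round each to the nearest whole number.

Stitch gauge = 10/7.5 = 1.333 sts/cm; 22.5 × 1.333 = 30.00 → 30 sts.
Row gauge = 15/7.5 = 2 rows/cm; 247 × 2 = 494.00 → 494 rows.

Cast on 30 stitches and work 494 rows.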